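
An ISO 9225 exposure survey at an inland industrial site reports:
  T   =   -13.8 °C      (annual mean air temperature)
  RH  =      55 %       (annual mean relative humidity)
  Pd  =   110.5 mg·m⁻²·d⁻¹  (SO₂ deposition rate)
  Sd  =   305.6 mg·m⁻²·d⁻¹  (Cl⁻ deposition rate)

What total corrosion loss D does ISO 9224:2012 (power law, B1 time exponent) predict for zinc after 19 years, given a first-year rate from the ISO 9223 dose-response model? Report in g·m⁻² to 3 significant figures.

zinc: temperature factor f = +0.038·(-23.8) = -0.9044
  SO₂ term: 0.0129·110.5^0.44·exp(0.046·55-0.9044) = 0.5196
  Cl⁻ term: 0.0175·305.6^0.57·exp(0.008·55+0.085·-13.8) = 0.2194
  r_corr = 0.5196 + 0.2194 = 0.739 μm/a
ISO 9224: D(t) = r_corr · t^b with b = 0.813 (zinc, B1)
  D(19) = 0.739 × 19^0.813 = 0.739 × 10.96 = 8.096 μm
  Mass loss = 8.096 μm × 7.14 g/cm³ = 57.8 g·m⁻²

D(19) = 57.8 g·m⁻²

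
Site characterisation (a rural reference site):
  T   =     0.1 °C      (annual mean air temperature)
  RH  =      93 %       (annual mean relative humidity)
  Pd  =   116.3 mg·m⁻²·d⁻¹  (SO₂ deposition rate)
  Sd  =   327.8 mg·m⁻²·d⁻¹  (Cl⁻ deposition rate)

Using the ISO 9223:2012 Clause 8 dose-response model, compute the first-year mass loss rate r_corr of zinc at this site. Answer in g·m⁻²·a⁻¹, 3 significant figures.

zinc: f(T) = +0.038·(T−10) [T≤10 °C] = -0.3762
  Pd branch = 0.0129·Pd^0.44·e^(0.046·RH+f) = 5.176 μm/a
  Sd branch = 0.0175·Sd^0.57·e^(0.008·RH+0.085·T) = 1.009 μm/a
  sum: 5.176 + 1.009 → r_corr = 6.184 μm/a
Convert to mass loss: 6.184 μm/a × 7.14 g/cm³ = 44.16 g·m⁻²·a⁻¹

r_corr = 44.2 g·m⁻²·a⁻¹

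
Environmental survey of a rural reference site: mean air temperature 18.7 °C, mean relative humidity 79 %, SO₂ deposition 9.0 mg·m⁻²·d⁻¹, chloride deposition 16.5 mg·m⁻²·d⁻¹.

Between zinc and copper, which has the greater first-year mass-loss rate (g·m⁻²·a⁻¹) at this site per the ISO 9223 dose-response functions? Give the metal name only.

copper

zinc: T>10 °C ⇒ hinge -0.071·(18.7−10) = -0.6177
  Pd branch = 0.0129·Pd^0.44·e^(0.046·RH+f) = 0.6925 μm/a
  Sd branch = 0.0175·Sd^0.57·e^(0.008·RH+0.085·T) = 0.7976 μm/a
  sum: 0.6925 + 0.7976 → r_corr = 1.49 μm/a
  mass loss = 1.49 μm/a × 7.14 g/cm³ = 10.64 g·m⁻²·a⁻¹
copper: f(T) = -0.080·(T−10) [T>10 °C] = -0.6960
  Pd branch = 0.0053·Pd^0.26·e^(0.059·RH+f) = 0.4947 μm/a
  Sd branch = 0.01025·Sd^0.27·e^(0.036·RH+0.049·T) = 0.9387 μm/a
  r_corr = 0.4947 + 0.9387 = 1.433 μm/a
  mass loss = 1.433 μm/a × 8.96 g/cm³ = 12.84 g·m⁻²·a⁻¹
Ordering by g·m⁻²·a⁻¹: copper (12.8) > zinc (10.6)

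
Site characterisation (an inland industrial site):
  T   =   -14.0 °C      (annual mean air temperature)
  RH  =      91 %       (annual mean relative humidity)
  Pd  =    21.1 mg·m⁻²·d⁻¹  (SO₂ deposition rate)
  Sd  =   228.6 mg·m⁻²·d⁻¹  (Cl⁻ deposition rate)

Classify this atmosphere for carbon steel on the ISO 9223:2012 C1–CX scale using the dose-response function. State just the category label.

C3

carbon steel: T≤10 °C ⇒ hinge +0.150·(-14.0−10) = -3.6000
  SO₂ term: 1.77·21.1^0.52·exp(0.02·91-3.6000) = 1.457
  Cl⁻ term: 0.102·228.6^0.62·exp(0.033·91+0.04·-14.0) = 34.06
  sum: 1.457 + 34.06 → r_corr = 35.51 μm/a
35.5 μm/a falls in (25, 50] for carbon steel → category C3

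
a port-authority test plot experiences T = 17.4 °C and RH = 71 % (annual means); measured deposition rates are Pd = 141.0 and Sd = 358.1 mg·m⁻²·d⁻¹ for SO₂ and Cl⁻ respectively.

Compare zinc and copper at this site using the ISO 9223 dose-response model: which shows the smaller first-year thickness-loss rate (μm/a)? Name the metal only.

copper

zinc: temperature factor f = -0.071·(7.4) = -0.5254
  SO₂ term: 0.0129·141.0^0.44·exp(0.046·71-0.5254) = 1.764
  Cl⁻ term: 0.0175·358.1^0.57·exp(0.008·71+0.085·17.4) = 3.871
  sum: 1.764 + 3.871 → r_corr = 5.635 μm/a
copper: T>10 °C ⇒ hinge -0.080·(17.4−10) = -0.5920
  SO₂ term: 0.0053·141.0^0.26·exp(0.059·71-0.5920) = 0.7002
  Cl⁻ term: 0.01025·358.1^0.27·exp(0.036·71+0.049·17.4) = 1.516
  r_corr = 0.7002 + 1.516 = 2.216 μm/a
Ordering by μm/a: zinc (5.63) > copper (2.22)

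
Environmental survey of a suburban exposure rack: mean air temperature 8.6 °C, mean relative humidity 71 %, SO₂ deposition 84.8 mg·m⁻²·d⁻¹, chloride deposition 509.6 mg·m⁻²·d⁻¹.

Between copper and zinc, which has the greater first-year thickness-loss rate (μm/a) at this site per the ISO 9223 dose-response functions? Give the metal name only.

zinc

copper: temperature factor f = +0.126·(-1.4) = -0.1764
  sulphur-dioxide contribution → 0.9296 μm/a
  chloride contribution → 1.083 μm/a
  ⇒ r_corr(copper) = 2.013 μm/a
zinc: temperature factor f = +0.038·(-1.4) = -0.0532
  sulphur-dioxide contribution → 2.261 μm/a
  chloride contribution → 2.24 μm/a
  ⇒ r_corr(zinc) = 4.502 μm/a
Ordering by μm/a: zinc (4.5) > copper (2.01)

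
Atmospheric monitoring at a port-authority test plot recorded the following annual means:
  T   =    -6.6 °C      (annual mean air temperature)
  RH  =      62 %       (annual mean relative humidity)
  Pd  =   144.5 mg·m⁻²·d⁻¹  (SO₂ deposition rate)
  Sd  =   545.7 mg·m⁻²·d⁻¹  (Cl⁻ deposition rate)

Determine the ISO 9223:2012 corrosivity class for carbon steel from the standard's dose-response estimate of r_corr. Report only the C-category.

C3

carbon steel: temperature factor f = +0.150·(-16.6) = -2.4900
  SO₂ term: 1.77·144.5^0.52·exp(0.02·62-2.4900) = 6.733
  Sd branch = 0.102·Sd^0.62·e^(0.033·RH+0.04·T) = 30.16 μm/a
  r_corr = 6.733 + 30.16 = 36.89 μm/a
Category bounds: 25…50 μm/a bracket r_corr ⇒ C3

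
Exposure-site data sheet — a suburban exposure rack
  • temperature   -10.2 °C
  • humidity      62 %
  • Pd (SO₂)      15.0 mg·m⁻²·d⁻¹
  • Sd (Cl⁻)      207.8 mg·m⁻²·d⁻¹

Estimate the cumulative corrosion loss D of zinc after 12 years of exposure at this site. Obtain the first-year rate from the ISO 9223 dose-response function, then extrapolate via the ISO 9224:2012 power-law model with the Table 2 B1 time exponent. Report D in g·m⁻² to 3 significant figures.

D(12) = 32.0 g·m⁻²

zinc: f(T) = +0.038·(T−10) [T≤10 °C] = -0.7676
  sulphur-dioxide contribution → 0.3414 μm/a
  chloride contribution → 0.2529 μm/a
  total first-year rate 0.5944 μm/a
Long-term exponent b (ISO 9224 Table 2, B1) = 0.813
  D(12) = 0.5944 × 12^0.813 = 0.5944 × 7.54 = 4.481 μm
  Mass loss = 4.481 μm × 7.14 g/cm³ = 32 g·m⁻²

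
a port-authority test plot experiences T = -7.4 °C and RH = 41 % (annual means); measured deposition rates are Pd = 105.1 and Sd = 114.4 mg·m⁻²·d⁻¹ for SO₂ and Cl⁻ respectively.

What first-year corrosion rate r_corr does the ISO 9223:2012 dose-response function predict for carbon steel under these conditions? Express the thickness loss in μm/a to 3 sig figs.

carbon steel: T≤10 °C ⇒ hinge +0.150·(-7.4−10) = -2.6100
  Pd branch = 1.77·Pd^0.52·e^(0.02·RH+f) = 3.325 μm/a
  Cl⁻ term: 0.102·114.4^0.62·exp(0.033·41+0.04·-7.4) = 5.545
  sum: 3.325 + 5.545 → r_corr = 8.87 μm/a

r_corr = 8.87 μm/a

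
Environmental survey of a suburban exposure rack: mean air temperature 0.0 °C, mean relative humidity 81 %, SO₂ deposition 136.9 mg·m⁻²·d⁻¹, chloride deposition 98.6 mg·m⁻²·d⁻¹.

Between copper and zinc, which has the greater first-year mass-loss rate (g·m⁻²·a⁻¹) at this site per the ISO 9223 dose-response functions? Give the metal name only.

zinc

copper: f(T) = +0.126·(T−10) [T≤10 °C] = -1.2600
  sulphur-dioxide contribution → 0.6427 μm/a
  chloride contribution → 0.6538 μm/a
  total first-year rate 1.297 μm/a
  mass loss = 1.297 μm/a × 8.96 g/cm³ = 11.62 g·m⁻²·a⁻¹
zinc: f(T) = +0.038·(T−10) [T≤10 °C] = -0.3800
  sulphur-dioxide contribution → 3.19 μm/a
  chloride contribution → 0.4581 μm/a
  total first-year rate 3.648 μm/a
  mass loss = 3.648 μm/a × 7.14 g/cm³ = 26.05 g·m⁻²·a⁻¹
Ordering by g·m⁻²·a⁻¹: zinc (26) > copper (11.6)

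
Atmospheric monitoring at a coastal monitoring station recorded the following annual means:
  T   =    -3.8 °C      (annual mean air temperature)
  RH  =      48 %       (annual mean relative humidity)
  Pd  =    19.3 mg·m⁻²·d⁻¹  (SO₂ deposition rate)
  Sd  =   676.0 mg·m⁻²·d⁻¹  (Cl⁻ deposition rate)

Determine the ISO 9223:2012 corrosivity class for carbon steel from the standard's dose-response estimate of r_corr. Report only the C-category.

C3

carbon steel: temperature factor f = +0.150·(-13.8) = -2.0700
  SO₂ term: 1.77·19.3^0.52·exp(0.02·48-2.0700) = 2.719
  Cl⁻ term: 0.102·676.0^0.62·exp(0.033·48+0.04·-3.8) = 24.27
  sum: 2.719 + 24.27 → r_corr = 26.99 μm/a
Category bounds: 25…50 μm/a bracket r_corr ⇒ C3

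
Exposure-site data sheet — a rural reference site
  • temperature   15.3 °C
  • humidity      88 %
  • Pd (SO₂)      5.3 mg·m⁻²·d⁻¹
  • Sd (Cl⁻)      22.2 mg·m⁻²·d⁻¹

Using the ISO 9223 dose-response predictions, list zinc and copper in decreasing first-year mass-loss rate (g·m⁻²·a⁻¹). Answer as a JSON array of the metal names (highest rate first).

zinc: T>10 °C ⇒ hinge -0.071·(15.3−10) = -0.3763
  sulphur-dioxide contribution → 1.057 μm/a
  chloride contribution → 0.7603 μm/a
  ⇒ r_corr(zinc) = 1.817 μm/a
  mass loss = 1.817 μm/a × 7.14 g/cm³ = 12.97 g·m⁻²·a⁻¹
copper: f(T) = -0.080·(T−10) [T>10 °C] = -0.4240
  sulphur-dioxide contribution → 0.9623 μm/a
  chloride contribution → 1.19 μm/a
  ⇒ r_corr(copper) = 2.153 μm/a
  mass loss = 2.153 μm/a × 8.96 g/cm³ = 19.29 g·m⁻²·a⁻¹
Ordering by g·m⁻²·a⁻¹: copper (19.3) > zinc (13)

["copper", "zinc"]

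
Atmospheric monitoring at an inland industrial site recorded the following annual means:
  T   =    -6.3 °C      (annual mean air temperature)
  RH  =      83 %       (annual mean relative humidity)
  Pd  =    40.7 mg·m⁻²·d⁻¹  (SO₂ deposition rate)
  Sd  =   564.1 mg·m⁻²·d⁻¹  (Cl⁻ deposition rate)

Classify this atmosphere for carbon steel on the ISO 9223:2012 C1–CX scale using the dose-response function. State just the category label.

carbon steel: f(T) = +0.150·(T−10) [T≤10 °C] = -2.4450
  SO₂ term: 1.77·40.7^0.52·exp(0.02·83-2.4450) = 5.547
  Cl⁻ term: 0.102·564.1^0.62·exp(0.033·83+0.04·-6.3) = 62.31
  r_corr = 5.547 + 62.31 = 67.85 μm/a
ISO 9223 Table 2 (carbon steel): 50 < 67.9 ≤ 80 μm/a ⇒ C4

C4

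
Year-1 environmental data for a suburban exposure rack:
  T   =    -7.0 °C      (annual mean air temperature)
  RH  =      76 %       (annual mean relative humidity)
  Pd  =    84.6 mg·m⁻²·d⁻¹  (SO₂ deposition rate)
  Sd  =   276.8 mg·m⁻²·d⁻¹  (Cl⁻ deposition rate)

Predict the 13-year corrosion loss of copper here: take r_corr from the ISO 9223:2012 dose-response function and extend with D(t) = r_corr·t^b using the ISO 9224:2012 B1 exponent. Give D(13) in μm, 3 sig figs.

D(13) = 3.80 μm

copper: temperature factor f = +0.126·(-17.0) = -2.1420
  sulphur-dioxide contribution → 0.1748 μm/a
  chloride contribution → 0.5121 μm/a
  ⇒ r_corr(copper) = 0.6869 μm/a
Long-term exponent b (ISO 9224 Table 2, B1) = 0.667
  D(13) = 0.6869 × 13^0.667 = 0.6869 × 5.534 = 3.801 μm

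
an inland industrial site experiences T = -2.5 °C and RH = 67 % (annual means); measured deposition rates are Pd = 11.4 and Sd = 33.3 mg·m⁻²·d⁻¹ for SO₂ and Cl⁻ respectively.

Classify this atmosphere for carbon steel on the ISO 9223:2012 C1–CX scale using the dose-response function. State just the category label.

C2

carbon steel: temperature factor f = +0.150·(-12.5) = -1.8750
  SO₂ term: 1.77·11.4^0.52·exp(0.02·67-1.8750) = 3.675
  Sd branch = 0.102·Sd^0.62·e^(0.033·RH+0.04·T) = 7.401 μm/a
  sum: 3.675 + 7.401 → r_corr = 11.08 μm/a
11.1 μm/a falls in (1.3, 25] for carbon steel → category C2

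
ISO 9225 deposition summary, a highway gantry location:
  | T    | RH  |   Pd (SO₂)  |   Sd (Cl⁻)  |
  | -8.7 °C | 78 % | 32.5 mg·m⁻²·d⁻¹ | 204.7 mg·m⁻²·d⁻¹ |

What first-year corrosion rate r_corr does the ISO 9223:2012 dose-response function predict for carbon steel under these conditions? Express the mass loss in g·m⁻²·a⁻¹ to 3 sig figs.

carbon steel: f(T) = +0.150·(T−10) [T≤10 °C] = -2.8050
  Pd branch = 1.77·Pd^0.52·e^(0.02·RH+f) = 3.115 μm/a
  Cl⁻ term: 0.102·204.7^0.62·exp(0.033·78+0.04·-8.7) = 25.6
  r_corr = 3.115 + 25.6 = 28.71 μm/a
Convert to mass loss: 28.71 μm/a × 7.85 g/cm³ = 225.4 g·m⁻²·a⁻¹

r_corr = 225 g·m⁻²·a⁻¹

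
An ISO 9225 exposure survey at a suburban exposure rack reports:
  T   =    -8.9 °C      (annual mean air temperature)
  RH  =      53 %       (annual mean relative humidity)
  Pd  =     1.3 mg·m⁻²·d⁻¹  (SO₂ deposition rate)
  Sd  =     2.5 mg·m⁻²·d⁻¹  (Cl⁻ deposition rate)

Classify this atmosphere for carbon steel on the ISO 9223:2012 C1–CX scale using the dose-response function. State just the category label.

C1

carbon steel: f(T) = +0.150·(T−10) [T≤10 °C] = -2.8350
  sulphur-dioxide contribution → 0.3438 μm/a
  chloride contribution → 0.7249 μm/a
  total first-year rate 1.069 μm/a
ISO 9223 Table 2 (carbon steel): 0 < 1.07 ≤ 1.3 μm/a ⇒ C1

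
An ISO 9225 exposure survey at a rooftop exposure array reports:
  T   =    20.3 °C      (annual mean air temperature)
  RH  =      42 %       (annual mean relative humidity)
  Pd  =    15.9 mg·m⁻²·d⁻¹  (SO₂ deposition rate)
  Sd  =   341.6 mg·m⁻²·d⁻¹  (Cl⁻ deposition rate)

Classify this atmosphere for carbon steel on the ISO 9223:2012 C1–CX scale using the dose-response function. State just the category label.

carbon steel: f(T) = -0.054·(T−10) [T>10 °C] = -0.5562
  SO₂ term: 1.77·15.9^0.52·exp(0.02·42-0.5562) = 9.907
  Cl⁻ term: 0.102·341.6^0.62·exp(0.033·42+0.04·20.3) = 34.19
  r_corr = 9.907 + 34.19 = 44.1 μm/a
44.1 μm/a falls in (25, 50] for carbon steel → category C3

C3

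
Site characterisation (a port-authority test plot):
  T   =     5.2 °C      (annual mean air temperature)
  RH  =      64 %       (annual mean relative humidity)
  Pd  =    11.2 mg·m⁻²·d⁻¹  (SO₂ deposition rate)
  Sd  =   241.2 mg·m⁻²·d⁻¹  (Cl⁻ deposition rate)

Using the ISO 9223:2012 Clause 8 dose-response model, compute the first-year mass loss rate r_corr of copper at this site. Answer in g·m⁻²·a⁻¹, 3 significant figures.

r_corr = 7.34 g·m⁻²·a⁻¹

copper: temperature factor f = +0.126·(-4.8) = -0.6048
  sulphur-dioxide contribution → 0.2368 μm/a
  chloride contribution → 0.5824 μm/a
  total first-year rate 0.8192 μm/a
Convert to mass loss: 0.8192 μm/a × 8.96 g/cm³ = 7.34 g·m⁻²·a⁻¹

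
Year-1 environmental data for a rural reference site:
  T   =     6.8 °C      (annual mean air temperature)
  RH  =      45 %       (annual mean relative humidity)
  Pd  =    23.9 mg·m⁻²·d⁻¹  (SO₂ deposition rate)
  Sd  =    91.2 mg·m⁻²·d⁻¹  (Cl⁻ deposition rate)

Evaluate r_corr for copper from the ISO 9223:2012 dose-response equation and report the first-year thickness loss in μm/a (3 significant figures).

r_corr = 0.359 μm/a

copper: temperature factor f = +0.126·(-3.2) = -0.4032
  sulphur-dioxide contribution → 0.115 μm/a
  chloride contribution → 0.2444 μm/a
  total first-year rate 0.3594 μm/a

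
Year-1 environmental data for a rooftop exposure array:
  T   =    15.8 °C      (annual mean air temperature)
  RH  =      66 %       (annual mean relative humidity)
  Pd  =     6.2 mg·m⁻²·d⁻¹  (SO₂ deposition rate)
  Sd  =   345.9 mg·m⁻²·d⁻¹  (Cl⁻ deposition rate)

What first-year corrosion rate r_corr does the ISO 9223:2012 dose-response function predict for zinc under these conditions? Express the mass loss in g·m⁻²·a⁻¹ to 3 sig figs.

r_corr = 25.6 g·m⁻²·a⁻¹

zinc: temperature factor f = -0.071·(5.8) = -0.4118
  sulphur-dioxide contribution → 0.3971 μm/a
  chloride contribution → 3.183 μm/a
  total first-year rate 3.58 μm/a
Convert to mass loss: 3.58 μm/a × 7.14 g/cm³ = 25.56 g·m⁻²·a⁻¹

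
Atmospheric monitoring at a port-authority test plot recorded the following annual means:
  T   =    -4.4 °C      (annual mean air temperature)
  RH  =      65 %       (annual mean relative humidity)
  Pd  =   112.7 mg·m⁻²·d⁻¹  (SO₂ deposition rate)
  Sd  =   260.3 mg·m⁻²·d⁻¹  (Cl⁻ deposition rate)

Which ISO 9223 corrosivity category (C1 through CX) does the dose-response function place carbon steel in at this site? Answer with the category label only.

C3

carbon steel: temperature factor f = +0.150·(-14.4) = -2.1600
  sulphur-dioxide contribution → 8.739 μm/a
  chloride contribution → 22.98 μm/a
  ⇒ r_corr(carbon steel) = 31.72 μm/a
ISO 9223 Table 2 (carbon steel): 25 < 31.7 ≤ 50 μm/a ⇒ C3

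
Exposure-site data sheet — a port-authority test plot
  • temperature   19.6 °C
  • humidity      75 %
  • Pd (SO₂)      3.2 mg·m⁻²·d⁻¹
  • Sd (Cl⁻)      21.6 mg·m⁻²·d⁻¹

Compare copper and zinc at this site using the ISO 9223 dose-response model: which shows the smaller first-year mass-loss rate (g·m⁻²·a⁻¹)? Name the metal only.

zinc

copper: temperature factor f = -0.080·(9.6) = -0.7680
  Pd branch = 0.0053·Pd^0.26·e^(0.059·RH+f) = 0.2779 μm/a
  Sd branch = 0.01025·Sd^0.27·e^(0.036·RH+0.049·T) = 0.9135 μm/a
  r_corr = 0.2779 + 0.9135 = 1.191 μm/a
  mass loss = 1.191 μm/a × 8.96 g/cm³ = 10.67 g·m⁻²·a⁻¹
zinc: T>10 °C ⇒ hinge -0.071·(19.6−10) = -0.6816
  Pd branch = 0.0129·Pd^0.44·e^(0.046·RH+f) = 0.3429 μm/a
  Cl⁻ term: 0.0175·21.6^0.57·exp(0.008·75+0.085·19.6) = 0.9723
  r_corr = 0.3429 + 0.9723 = 1.315 μm/a
  mass loss = 1.315 μm/a × 7.14 g/cm³ = 9.39 g·m⁻²·a⁻¹
Ordering by g·m⁻²·a⁻¹: copper (10.7) > zinc (9.39)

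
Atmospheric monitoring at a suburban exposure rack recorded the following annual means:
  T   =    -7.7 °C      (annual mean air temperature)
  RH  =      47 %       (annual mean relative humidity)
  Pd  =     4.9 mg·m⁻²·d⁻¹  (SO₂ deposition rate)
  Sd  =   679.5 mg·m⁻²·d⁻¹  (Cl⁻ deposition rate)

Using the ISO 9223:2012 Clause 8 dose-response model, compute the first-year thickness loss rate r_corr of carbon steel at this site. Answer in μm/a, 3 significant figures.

carbon steel: T≤10 °C ⇒ hinge +0.150·(-7.7−10) = -2.6550
  SO₂ term: 1.77·4.9^0.52·exp(0.02·47-2.6550) = 0.7279
  Sd branch = 0.102·Sd^0.62·e^(0.033·RH+0.04·T) = 20.16 μm/a
  r_corr = 0.7279 + 20.16 = 20.88 μm/a

r_corr = 20.9 μm/a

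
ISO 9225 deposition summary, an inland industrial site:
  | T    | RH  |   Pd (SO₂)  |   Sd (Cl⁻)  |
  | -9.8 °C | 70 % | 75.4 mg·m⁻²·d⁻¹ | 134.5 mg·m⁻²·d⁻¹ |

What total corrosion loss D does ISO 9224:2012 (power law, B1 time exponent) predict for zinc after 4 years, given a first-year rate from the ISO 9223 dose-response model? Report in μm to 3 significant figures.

zinc: temperature factor f = +0.038·(-19.8) = -0.7524
  Pd branch = 0.0129·Pd^0.44·e^(0.046·RH+f) = 1.019 μm/a
  Cl⁻ term: 0.0175·134.5^0.57·exp(0.008·70+0.085·-9.8) = 0.2177
  sum: 1.019 + 0.2177 → r_corr = 1.237 μm/a
Long-term exponent b (ISO 9224 Table 2, B1) = 0.813
  D(4) = 1.237 × 4^0.813 = 1.237 × 3.087 = 3.818 μm

D(4) = 3.82 μm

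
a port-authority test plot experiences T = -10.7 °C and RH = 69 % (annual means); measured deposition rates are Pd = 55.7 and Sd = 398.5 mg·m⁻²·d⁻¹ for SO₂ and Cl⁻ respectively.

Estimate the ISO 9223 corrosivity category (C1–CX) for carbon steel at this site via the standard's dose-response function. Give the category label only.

C3

carbon steel: temperature factor f = +0.150·(-20.7) = -3.1050
  sulphur-dioxide contribution → 2.551 μm/a
  chloride contribution → 26.54 μm/a
  ⇒ r_corr(carbon steel) = 29.09 μm/a
ISO 9223 Table 2 (carbon steel): 25 < 29.1 ≤ 50 μm/a ⇒ C3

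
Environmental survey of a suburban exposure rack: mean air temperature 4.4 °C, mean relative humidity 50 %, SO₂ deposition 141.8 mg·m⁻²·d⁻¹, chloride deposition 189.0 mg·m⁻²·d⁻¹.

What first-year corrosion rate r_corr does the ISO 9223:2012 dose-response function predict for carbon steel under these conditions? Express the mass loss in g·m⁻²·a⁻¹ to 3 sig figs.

r_corr = 343 g·m⁻²·a⁻¹

carbon steel: T≤10 °C ⇒ hinge +0.150·(4.4−10) = -0.8400
  sulphur-dioxide contribution → 27.31 μm/a
  chloride contribution → 16.33 μm/a
  total first-year rate 43.64 μm/a
Convert to mass loss: 43.64 μm/a × 7.85 g/cm³ = 342.6 g·m⁻²·a⁻¹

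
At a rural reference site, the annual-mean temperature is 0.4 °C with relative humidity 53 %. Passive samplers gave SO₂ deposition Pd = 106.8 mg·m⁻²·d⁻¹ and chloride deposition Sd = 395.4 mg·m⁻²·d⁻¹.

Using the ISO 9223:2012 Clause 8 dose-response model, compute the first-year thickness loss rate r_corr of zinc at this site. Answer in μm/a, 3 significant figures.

r_corr = 1.64 μm/a

zinc: T≤10 °C ⇒ hinge +0.038·(0.4−10) = -0.3648
  SO₂ term: 0.0129·106.8^0.44·exp(0.046·53-0.3648) = 0.8008
  Sd branch = 0.0175·Sd^0.57·e^(0.008·RH+0.085·T) = 0.8361 μm/a
  sum: 0.8008 + 0.8361 → r_corr = 1.637 μm/a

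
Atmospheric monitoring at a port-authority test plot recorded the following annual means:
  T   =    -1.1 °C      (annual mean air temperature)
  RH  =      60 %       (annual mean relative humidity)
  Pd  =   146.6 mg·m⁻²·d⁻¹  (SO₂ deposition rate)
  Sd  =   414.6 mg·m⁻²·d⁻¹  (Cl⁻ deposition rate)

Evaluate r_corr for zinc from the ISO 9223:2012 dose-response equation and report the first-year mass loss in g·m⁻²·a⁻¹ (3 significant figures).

zinc: f(T) = +0.038·(T−10) [T≤10 °C] = -0.4218
  Pd branch = 0.0129·Pd^0.44·e^(0.046·RH+f) = 1.2 μm/a
  Cl⁻ term: 0.0175·414.6^0.57·exp(0.008·60+0.085·-1.1) = 0.7997
  sum: 1.2 + 0.7997 → r_corr = 2 μm/a
Convert to mass loss: 2 μm/a × 7.14 g/cm³ = 14.28 g·m⁻²·a⁻¹

r_corr = 14.3 g·m⁻²·a⁻¹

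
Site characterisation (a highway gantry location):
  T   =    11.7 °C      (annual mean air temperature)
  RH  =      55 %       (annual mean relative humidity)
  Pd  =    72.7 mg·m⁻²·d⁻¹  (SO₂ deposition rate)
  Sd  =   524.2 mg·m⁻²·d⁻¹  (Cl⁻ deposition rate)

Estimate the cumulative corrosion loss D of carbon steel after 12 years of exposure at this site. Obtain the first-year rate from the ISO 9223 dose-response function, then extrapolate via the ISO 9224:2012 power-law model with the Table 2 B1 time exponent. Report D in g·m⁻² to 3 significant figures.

carbon steel: f(T) = -0.054·(T−10) [T>10 °C] = -0.0918
  SO₂ term: 1.77·72.7^0.52·exp(0.02·55-0.0918) = 45.06
  Sd branch = 0.102·Sd^0.62·e^(0.033·RH+0.04·T) = 48.55 μm/a
  sum: 45.06 + 48.55 → r_corr = 93.61 μm/a
Long-term exponent b (ISO 9224 Table 2, B1) = 0.523
  D(12) = 93.61 × 12^0.523 = 93.61 × 3.668 = 343.4 μm
  Mass loss = 343.4 μm × 7.85 g/cm³ = 2695 g·m⁻²

D(12) = 2.70e+03 g·m⁻²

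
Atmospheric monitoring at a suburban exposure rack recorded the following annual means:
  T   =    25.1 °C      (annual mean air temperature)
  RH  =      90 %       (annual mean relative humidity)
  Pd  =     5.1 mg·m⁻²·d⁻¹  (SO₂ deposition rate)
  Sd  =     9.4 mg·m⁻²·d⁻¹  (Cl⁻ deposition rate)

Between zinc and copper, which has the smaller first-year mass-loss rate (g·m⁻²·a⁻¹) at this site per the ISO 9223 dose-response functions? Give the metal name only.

zinc

zinc: T>10 °C ⇒ hinge -0.071·(25.1−10) = -1.0721
  Pd branch = 0.0129·Pd^0.44·e^(0.046·RH+f) = 0.5679 μm/a
  Cl⁻ term: 0.0175·9.4^0.57·exp(0.008·90+0.085·25.1) = 1.089
  r_corr = 0.5679 + 1.089 = 1.657 μm/a
  mass loss = 1.657 μm/a × 7.14 g/cm³ = 11.83 g·m⁻²·a⁻¹
copper: T>10 °C ⇒ hinge -0.080·(25.1−10) = -1.2080
  Pd branch = 0.0053·Pd^0.26·e^(0.059·RH+f) = 0.4895 μm/a
  Sd branch = 0.01025·Sd^0.27·e^(0.036·RH+0.049·T) = 1.64 μm/a
  sum: 0.4895 + 1.64 → r_corr = 2.129 μm/a
  mass loss = 2.129 μm/a × 8.96 g/cm³ = 19.08 g·m⁻²·a⁻¹
Ordering by g·m⁻²·a⁻¹: copper (19.1) > zinc (11.8)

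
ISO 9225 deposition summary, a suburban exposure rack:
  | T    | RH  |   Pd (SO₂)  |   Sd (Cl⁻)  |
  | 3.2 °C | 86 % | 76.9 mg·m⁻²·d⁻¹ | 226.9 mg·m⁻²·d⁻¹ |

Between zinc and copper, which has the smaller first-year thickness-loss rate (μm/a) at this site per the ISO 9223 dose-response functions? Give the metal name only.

copper

zinc: T≤10 °C ⇒ hinge +0.038·(3.2−10) = -0.2584
  Pd branch = 0.0129·Pd^0.44·e^(0.046·RH+f) = 3.518 μm/a
  Sd branch = 0.0175·Sd^0.57·e^(0.008·RH+0.085·T) = 1.006 μm/a
  r_corr = 3.518 + 1.006 = 4.524 μm/a
copper: temperature factor f = +0.126·(-6.8) = -0.8568
  SO₂ term: 0.0053·76.9^0.26·exp(0.059·86-0.8568) = 1.112
  Sd branch = 0.01025·Sd^0.27·e^(0.036·RH+0.049·T) = 1.147 μm/a
  r_corr = 1.112 + 1.147 = 2.259 μm/a
Ordering by μm/a: zinc (4.52) > copper (2.26)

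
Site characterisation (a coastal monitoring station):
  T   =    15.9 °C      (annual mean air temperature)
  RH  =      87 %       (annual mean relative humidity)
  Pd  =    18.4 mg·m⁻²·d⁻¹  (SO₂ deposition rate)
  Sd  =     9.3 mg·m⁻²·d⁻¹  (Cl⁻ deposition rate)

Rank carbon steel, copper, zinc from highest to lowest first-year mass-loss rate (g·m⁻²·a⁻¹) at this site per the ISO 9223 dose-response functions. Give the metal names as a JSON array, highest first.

carbon steel: T>10 °C ⇒ hinge -0.054·(15.9−10) = -0.3186
  Pd branch = 1.77·Pd^0.52·e^(0.02·RH+f) = 33.34 μm/a
  Cl⁻ term: 0.102·9.3^0.62·exp(0.033·87+0.04·15.9) = 13.56
  sum: 33.34 + 13.56 → r_corr = 46.9 μm/a
  mass loss = 46.9 μm/a × 7.85 g/cm³ = 368.1 g·m⁻²·a⁻¹
copper: T>10 °C ⇒ hinge -0.080·(15.9−10) = -0.4720
  SO₂ term: 0.0053·18.4^0.26·exp(0.059·87-0.4720) = 1.195
  Cl⁻ term: 0.01025·9.3^0.27·exp(0.036·87+0.049·15.9) = 0.9349
  sum: 1.195 + 0.9349 → r_corr = 2.13 μm/a
  mass loss = 2.13 μm/a × 8.96 g/cm³ = 19.08 g·m⁻²·a⁻¹
zinc: temperature factor f = -0.071·(5.9) = -0.4189
  SO₂ term: 0.0129·18.4^0.44·exp(0.046·87-0.4189) = 1.672
  Sd branch = 0.0175·Sd^0.57·e^(0.008·RH+0.085·T) = 0.4834 μm/a
  r_corr = 1.672 + 0.4834 = 2.155 μm/a
  mass loss = 2.155 μm/a × 7.14 g/cm³ = 15.39 g·m⁻²·a⁻¹
Ordering by g·m⁻²·a⁻¹: carbon steel (368) > copper (19.1) > zinc (15.4)

["carbon steel", "copper", "zinc"]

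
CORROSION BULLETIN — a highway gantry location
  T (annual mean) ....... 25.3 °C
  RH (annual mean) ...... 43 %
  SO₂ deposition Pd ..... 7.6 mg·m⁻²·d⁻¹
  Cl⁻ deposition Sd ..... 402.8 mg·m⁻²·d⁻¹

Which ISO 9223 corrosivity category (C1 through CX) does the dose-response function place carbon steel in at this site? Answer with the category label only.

carbon steel: temperature factor f = -0.054·(15.3) = -0.8262
  Pd branch = 1.77·Pd^0.52·e^(0.02·RH+f) = 5.256 μm/a
  Cl⁻ term: 0.102·402.8^0.62·exp(0.033·43+0.04·25.3) = 47.81
  r_corr = 5.256 + 47.81 = 53.07 μm/a
Category bounds: 50…80 μm/a bracket r_corr ⇒ C4

C4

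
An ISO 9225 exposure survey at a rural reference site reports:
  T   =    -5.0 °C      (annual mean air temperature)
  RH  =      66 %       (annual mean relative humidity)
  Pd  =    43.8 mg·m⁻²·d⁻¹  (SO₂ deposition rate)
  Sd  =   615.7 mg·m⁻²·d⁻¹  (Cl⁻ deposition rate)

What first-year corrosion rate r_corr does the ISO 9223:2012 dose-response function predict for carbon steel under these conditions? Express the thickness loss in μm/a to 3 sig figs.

r_corr = 44.5 μm/a

carbon steel: temperature factor f = +0.150·(-15.0) = -2.2500
  Pd branch = 1.77·Pd^0.52·e^(0.02·RH+f) = 4.985 μm/a
  Sd branch = 0.102·Sd^0.62·e^(0.033·RH+0.04·T) = 39.54 μm/a
  sum: 4.985 + 39.54 → r_corr = 44.53 μm/a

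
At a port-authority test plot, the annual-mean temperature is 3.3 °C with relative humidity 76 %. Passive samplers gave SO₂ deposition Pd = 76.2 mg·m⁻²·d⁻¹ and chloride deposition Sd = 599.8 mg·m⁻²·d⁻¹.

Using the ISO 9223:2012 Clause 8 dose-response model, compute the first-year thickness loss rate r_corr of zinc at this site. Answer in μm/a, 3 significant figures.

zinc: T≤10 °C ⇒ hinge +0.038·(3.3−10) = -0.2546
  SO₂ term: 0.0129·76.2^0.44·exp(0.046·76-0.2546) = 2.22
  Cl⁻ term: 0.0175·599.8^0.57·exp(0.008·76+0.085·3.3) = 1.631
  r_corr = 2.22 + 1.631 = 3.851 μm/a

r_corr = 3.85 μm/a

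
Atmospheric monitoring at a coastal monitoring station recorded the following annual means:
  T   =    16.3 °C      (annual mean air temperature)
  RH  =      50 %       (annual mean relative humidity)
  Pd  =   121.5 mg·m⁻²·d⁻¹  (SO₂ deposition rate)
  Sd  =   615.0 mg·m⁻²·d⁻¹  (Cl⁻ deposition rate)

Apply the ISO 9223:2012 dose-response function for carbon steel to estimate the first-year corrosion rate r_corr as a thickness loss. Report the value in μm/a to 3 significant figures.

r_corr = 96.2 μm/a

carbon steel: temperature factor f = -0.054·(6.3) = -0.3402
  sulphur-dioxide contribution → 41.54 μm/a
  chloride contribution → 54.63 μm/a
  total first-year rate 96.18 μm/a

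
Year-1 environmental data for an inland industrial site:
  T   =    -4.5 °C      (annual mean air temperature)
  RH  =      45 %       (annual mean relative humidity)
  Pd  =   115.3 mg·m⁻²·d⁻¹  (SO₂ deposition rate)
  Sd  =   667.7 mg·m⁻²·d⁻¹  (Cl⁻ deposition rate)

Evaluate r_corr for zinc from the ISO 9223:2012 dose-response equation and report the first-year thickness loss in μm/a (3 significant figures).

zinc: T≤10 °C ⇒ hinge +0.038·(-4.5−10) = -0.5510
  SO₂ term: 0.0129·115.3^0.44·exp(0.046·45-0.5510) = 0.4759
  Cl⁻ term: 0.0175·667.7^0.57·exp(0.008·45+0.085·-4.5) = 0.6971
  r_corr = 0.4759 + 0.6971 = 1.173 μm/a

r_corr = 1.17 μm/a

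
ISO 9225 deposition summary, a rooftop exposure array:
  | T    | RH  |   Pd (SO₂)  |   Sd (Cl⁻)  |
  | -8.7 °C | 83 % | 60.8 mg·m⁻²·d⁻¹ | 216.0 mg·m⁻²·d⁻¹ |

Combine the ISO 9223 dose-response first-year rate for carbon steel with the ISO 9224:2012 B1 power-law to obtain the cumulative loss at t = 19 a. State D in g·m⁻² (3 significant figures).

D(19) = 1.32e+03 g·m⁻²

carbon steel: f(T) = +0.150·(T−10) [T≤10 °C] = -2.8050
  SO₂ term: 1.77·60.8^0.52·exp(0.02·83-2.8050) = 4.768
  Cl⁻ term: 0.102·216.0^0.62·exp(0.033·83+0.04·-8.7) = 31.21
  sum: 4.768 + 31.21 → r_corr = 35.98 μm/a
Long-term exponent b (ISO 9224 Table 2, B1) = 0.523
  D(19) = 35.98 × 19^0.523 = 35.98 × 4.664 = 167.8 μm
  Mass loss = 167.8 μm × 7.85 g/cm³ = 1318 g·m⁻²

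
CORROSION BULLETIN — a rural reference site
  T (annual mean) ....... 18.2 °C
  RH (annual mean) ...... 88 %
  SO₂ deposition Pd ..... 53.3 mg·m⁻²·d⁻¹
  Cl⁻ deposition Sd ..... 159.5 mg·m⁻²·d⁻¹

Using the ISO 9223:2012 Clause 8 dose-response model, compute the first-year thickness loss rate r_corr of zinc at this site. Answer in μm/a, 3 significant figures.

r_corr = 5.37 μm/a

zinc: f(T) = -0.071·(T−10) [T>10 °C] = -0.5822
  sulphur-dioxide contribution → 2.374 μm/a
  chloride contribution → 2.994 μm/a
  total first-year rate 5.368 μm/a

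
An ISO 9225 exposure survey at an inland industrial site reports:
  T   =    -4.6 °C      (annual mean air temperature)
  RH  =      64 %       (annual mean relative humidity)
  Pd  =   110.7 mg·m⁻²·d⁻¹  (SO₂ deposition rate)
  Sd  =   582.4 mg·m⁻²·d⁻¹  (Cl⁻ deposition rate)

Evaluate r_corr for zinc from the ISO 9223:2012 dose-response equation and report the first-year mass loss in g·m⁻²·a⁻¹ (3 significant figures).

zinc: f(T) = +0.038·(T−10) [T≤10 °C] = -0.5548
  SO₂ term: 0.0129·110.7^0.44·exp(0.046·64-0.5548) = 1.116
  Sd branch = 0.0175·Sd^0.57·e^(0.008·RH+0.085·T) = 0.7443 μm/a
  sum: 1.116 + 0.7443 → r_corr = 1.86 μm/a
Convert to mass loss: 1.86 μm/a × 7.14 g/cm³ = 13.28 g·m⁻²·a⁻¹

r_corr = 13.3 g·m⁻²·a⁻¹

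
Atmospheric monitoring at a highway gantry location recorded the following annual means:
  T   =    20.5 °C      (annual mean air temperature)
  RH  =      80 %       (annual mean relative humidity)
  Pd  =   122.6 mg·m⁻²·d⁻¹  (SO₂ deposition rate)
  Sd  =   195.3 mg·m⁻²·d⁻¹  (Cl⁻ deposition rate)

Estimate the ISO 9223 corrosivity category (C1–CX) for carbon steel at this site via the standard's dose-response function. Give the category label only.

C5

carbon steel: f(T) = -0.054·(T−10) [T>10 °C] = -0.5670
  SO₂ term: 1.77·122.6^0.52·exp(0.02·80-0.5670) = 60.62
  Cl⁻ term: 0.102·195.3^0.62·exp(0.033·80+0.04·20.5) = 85.41
  r_corr = 60.62 + 85.41 = 146 μm/a
ISO 9223 Table 2 (carbon steel): 80 < 146 ≤ 200 μm/a ⇒ C5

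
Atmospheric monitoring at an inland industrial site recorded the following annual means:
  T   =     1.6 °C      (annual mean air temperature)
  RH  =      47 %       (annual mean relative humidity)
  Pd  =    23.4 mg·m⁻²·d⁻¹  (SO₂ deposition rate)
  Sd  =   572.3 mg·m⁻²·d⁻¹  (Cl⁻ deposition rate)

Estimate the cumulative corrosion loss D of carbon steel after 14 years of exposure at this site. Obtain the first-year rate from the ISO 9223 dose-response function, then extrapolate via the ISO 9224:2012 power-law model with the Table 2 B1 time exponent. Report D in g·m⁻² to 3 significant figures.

D(14) = 1.03e+03 g·m⁻²

carbon steel: T≤10 °C ⇒ hinge +0.150·(1.6−10) = -1.2600
  sulphur-dioxide contribution → 6.622 μm/a
  chloride contribution → 26.29 μm/a
  ⇒ r_corr(carbon steel) = 32.91 μm/a
Power-law: D(14) = r_corr · 14^0.523
  D(14) = 32.91 × 14^0.523 = 32.91 × 3.976 = 130.8 μm
  Mass loss = 130.8 μm × 7.85 g/cm³ = 1027 g·m⁻²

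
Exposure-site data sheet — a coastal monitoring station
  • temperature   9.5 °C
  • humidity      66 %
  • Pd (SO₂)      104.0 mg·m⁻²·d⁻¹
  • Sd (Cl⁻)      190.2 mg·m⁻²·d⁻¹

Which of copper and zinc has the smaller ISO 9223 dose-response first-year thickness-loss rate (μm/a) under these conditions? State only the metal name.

copper

copper: f(T) = +0.126·(T−10) [T≤10 °C] = -0.0630
  sulphur-dioxide contribution → 0.8175 μm/a
  chloride contribution → 0.7247 μm/a
  ⇒ r_corr(copper) = 1.542 μm/a
zinc: T≤10 °C ⇒ hinge +0.038·(9.5−10) = -0.0190
  sulphur-dioxide contribution → 2.034 μm/a
  chloride contribution → 1.325 μm/a
  ⇒ r_corr(zinc) = 3.359 μm/a
Ordering by μm/a: zinc (3.36) > copper (1.54)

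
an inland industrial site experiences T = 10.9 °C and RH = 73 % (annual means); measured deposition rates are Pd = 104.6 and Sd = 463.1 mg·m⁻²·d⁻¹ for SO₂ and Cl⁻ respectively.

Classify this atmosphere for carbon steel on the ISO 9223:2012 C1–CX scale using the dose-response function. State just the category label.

carbon steel: f(T) = -0.054·(T−10) [T>10 °C] = -0.0486
  sulphur-dioxide contribution → 81.49 μm/a
  chloride contribution → 78.87 μm/a
  ⇒ r_corr(carbon steel) = 160.4 μm/a
ISO 9223 Table 2 (carbon steel): 80 < 160 ≤ 200 μm/a ⇒ C5

C5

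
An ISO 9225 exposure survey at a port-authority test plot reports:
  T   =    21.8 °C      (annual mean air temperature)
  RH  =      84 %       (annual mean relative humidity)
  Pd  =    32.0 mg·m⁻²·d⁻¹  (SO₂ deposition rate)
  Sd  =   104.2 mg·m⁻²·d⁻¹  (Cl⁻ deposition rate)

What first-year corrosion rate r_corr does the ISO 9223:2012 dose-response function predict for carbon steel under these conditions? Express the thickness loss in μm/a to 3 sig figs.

r_corr = 100 μm/a

carbon steel: T>10 °C ⇒ hinge -0.054·(21.8−10) = -0.6372
  sulphur-dioxide contribution → 30.45 μm/a
  chloride contribution → 69.54 μm/a
  ⇒ r_corr(carbon steel) = 99.99 μm/a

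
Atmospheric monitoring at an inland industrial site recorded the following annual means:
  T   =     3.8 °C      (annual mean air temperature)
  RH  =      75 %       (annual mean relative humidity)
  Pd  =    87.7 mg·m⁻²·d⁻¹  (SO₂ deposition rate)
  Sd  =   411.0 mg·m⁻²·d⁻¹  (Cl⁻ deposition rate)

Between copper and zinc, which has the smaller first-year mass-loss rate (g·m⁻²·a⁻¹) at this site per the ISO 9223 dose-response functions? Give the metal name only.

copper: temperature factor f = +0.126·(-6.2) = -0.7812
  Pd branch = 0.0053·Pd^0.26·e^(0.059·RH+f) = 0.6485 μm/a
  Cl⁻ term: 0.01025·411.0^0.27·exp(0.036·75+0.049·3.8) = 0.9331
  sum: 0.6485 + 0.9331 → r_corr = 1.582 μm/a
  mass loss = 1.582 μm/a × 8.96 g/cm³ = 14.17 g·m⁻²·a⁻¹
zinc: temperature factor f = +0.038·(-6.2) = -0.2356
  SO₂ term: 0.0129·87.7^0.44·exp(0.046·75-0.2356) = 2.299
  Cl⁻ term: 0.0175·411.0^0.57·exp(0.008·75+0.085·3.8) = 1.361
  r_corr = 2.299 + 1.361 = 3.66 μm/a
  mass loss = 3.66 μm/a × 7.14 g/cm³ = 26.13 g·m⁻²·a⁻¹
Ordering by g·m⁻²·a⁻¹: zinc (26.1) > copper (14.2)

copper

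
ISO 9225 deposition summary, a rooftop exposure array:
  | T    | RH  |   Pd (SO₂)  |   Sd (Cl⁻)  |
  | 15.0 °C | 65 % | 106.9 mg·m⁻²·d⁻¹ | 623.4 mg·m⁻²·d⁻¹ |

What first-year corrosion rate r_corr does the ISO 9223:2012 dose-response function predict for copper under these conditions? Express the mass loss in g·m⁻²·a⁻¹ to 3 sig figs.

copper: T>10 °C ⇒ hinge -0.080·(15.0−10) = -0.4000
  SO₂ term: 0.0053·106.9^0.26·exp(0.059·65-0.4000) = 0.5541
  Sd branch = 0.01025·Sd^0.27·e^(0.036·RH+0.049·T) = 1.261 μm/a
  r_corr = 0.5541 + 1.261 = 1.815 μm/a
Convert to mass loss: 1.815 μm/a × 8.96 g/cm³ = 16.26 g·m⁻²·a⁻¹

r_corr = 16.3 g·m⁻²·a⁻¹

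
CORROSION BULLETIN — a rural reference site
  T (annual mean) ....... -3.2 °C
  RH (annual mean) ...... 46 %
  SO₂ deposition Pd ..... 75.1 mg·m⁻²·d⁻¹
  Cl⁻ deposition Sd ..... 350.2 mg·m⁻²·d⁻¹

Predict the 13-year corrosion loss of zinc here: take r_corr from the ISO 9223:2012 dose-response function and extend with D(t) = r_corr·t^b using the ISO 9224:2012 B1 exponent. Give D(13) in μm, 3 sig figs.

zinc: temperature factor f = +0.038·(-13.2) = -0.5016
  Pd branch = 0.0129·Pd^0.44·e^(0.046·RH+f) = 0.4335 μm/a
  Cl⁻ term: 0.0175·350.2^0.57·exp(0.008·46+0.085·-3.2) = 0.5432
  sum: 0.4335 + 0.5432 → r_corr = 0.9767 μm/a
ISO 9224: D(t) = r_corr · t^b with b = 0.813 (zinc, B1)
  D(13) = 0.9767 × 13^0.813 = 0.9767 × 8.047 = 7.86 μm

D(13) = 7.86 μm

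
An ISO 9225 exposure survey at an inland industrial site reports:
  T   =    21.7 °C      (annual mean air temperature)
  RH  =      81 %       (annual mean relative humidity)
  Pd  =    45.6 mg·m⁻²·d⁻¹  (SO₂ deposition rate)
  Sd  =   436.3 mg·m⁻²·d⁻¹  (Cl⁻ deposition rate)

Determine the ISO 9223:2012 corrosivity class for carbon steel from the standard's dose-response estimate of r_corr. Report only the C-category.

carbon steel: temperature factor f = -0.054·(11.7) = -0.6318
  Pd branch = 1.77·Pd^0.52·e^(0.02·RH+f) = 34.66 μm/a
  Cl⁻ term: 0.102·436.3^0.62·exp(0.033·81+0.04·21.7) = 152.4
  sum: 34.66 + 152.4 → r_corr = 187.1 μm/a
187 μm/a falls in (80, 200] for carbon steel → category C5

C5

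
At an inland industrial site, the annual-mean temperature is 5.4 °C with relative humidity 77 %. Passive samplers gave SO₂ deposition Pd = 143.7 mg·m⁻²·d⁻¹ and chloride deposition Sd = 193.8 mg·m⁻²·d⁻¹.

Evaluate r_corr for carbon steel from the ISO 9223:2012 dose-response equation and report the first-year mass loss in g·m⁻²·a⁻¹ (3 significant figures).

carbon steel: temperature factor f = +0.150·(-4.6) = -0.6900
  SO₂ term: 1.77·143.7^0.52·exp(0.02·77-0.6900) = 54.83
  Sd branch = 0.102·Sd^0.62·e^(0.033·RH+0.04·T) = 42.08 μm/a
  r_corr = 54.83 + 42.08 = 96.91 μm/a
Convert to mass loss: 96.91 μm/a × 7.85 g/cm³ = 760.8 g·m⁻²·a⁻¹

r_corr = 761 g·m⁻²·a⁻¹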